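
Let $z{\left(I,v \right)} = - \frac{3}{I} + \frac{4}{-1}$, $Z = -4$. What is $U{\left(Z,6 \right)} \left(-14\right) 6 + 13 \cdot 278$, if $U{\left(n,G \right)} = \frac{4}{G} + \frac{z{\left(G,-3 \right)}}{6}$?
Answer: $3621$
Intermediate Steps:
$z{\left(I,v \right)} = -4 - \frac{3}{I}$ ($z{\left(I,v \right)} = - \frac{3}{I} + 4 \left(-1\right) = - \frac{3}{I} - 4 = -4 - \frac{3}{I}$)
$U{\left(n,G \right)} = - \frac{2}{3} + \frac{7}{2 G}$ ($U{\left(n,G \right)} = \frac{4}{G} + \frac{-4 - \frac{3}{G}}{6} = \frac{4}{G} + \left(-4 - \frac{3}{G}\right) \frac{1}{6} = \frac{4}{G} - \left(\frac{2}{3} + \frac{1}{2 G}\right) = - \frac{2}{3} + \frac{7}{2 G}$)
$U{\left(Z,6 \right)} \left(-14\right) 6 + 13 \cdot 278 = \frac{21 - 24}{6 \cdot 6} \left(-14\right) 6 + 13 \cdot 278 = \frac{1}{6} \cdot \frac{1}{6} \left(21 - 24\right) \left(-14\right) 6 + 3614 = \frac{1}{6} \cdot \frac{1}{6} \left(-3\right) \left(-14\right) 6 + 3614 = \left(- \frac{1}{12}\right) \left(-14\right) 6 + 3614 = \frac{7}{6} \cdot 6 + 3614 = 7 + 3614 = 3621$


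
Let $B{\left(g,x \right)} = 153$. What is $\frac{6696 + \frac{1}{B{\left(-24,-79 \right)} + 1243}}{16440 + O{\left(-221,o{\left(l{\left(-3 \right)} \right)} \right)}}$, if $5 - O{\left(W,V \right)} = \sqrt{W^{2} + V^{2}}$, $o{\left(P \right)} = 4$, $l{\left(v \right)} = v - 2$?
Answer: $\frac{153721561565}{377463278528} + \frac{9347617 \sqrt{48857}}{377463278528} \approx 0.41272$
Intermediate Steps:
$l{\left(v \right)} = -2 + v$ ($l{\left(v \right)} = v - 2 = -2 + v$)
$O{\left(W,V \right)} = 5 - \sqrt{V^{2} + W^{2}}$ ($O{\left(W,V \right)} = 5 - \sqrt{W^{2} + V^{2}} = 5 - \sqrt{V^{2} + W^{2}}$)
$\frac{6696 + \frac{1}{B{\left(-24,-79 \right)} + 1243}}{16440 + O{\left(-221,o{\left(l{\left(-3 \right)} \right)} \right)}} = \frac{6696 + \frac{1}{153 + 1243}}{16440 + \left(5 - \sqrt{4^{2} + \left(-221\right)^{2}}\right)} = \frac{6696 + \frac{1}{1396}}{16440 + \left(5 - \sqrt{16 + 48841}\right)} = \frac{6696 + \frac{1}{1396}}{16440 + \left(5 - \sqrt{48857}\right)} = \frac{9347617}{1396 \left(16445 - \sqrt{48857}\right)}$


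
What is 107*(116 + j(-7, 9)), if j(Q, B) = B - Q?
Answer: 14124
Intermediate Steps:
107*(116 + j(-7, 9)) = 107*(116 + (9 - 1*(-7))) = 107*(116 + (9 + 7)) = 107*(116 + 16) = 107*132 = 14124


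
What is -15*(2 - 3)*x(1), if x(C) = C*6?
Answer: 90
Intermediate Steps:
x(C) = 6*C
-15*(2 - 3)*x(1) = -15*(2 - 3)*6*1 = -(-15)*6 = -15*(-6) = 90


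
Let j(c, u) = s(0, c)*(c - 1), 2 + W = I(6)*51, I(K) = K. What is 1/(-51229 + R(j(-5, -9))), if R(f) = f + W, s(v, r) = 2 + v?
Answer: -1/50937 ≈ -1.9632e-5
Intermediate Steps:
W = 304 (W = -2 + 6*51 = -2 + 306 = 304)
j(c, u) = -2 + 2*c (j(c, u) = (2 + 0)*(c - 1) = 2*(-1 + c) = -2 + 2*c)
R(f) = 304 + f (R(f) = f + 304 = 304 + f)
1/(-51229 + R(j(-5, -9))) = 1/(-51229 + (304 + (-2 + 2*(-5)))) = 1/(-51229 + (304 + (-2 - 10))) = 1/(-51229 + (304 - 12)) = 1/(-51229 + 292) = 1/(-50937) = -1/50937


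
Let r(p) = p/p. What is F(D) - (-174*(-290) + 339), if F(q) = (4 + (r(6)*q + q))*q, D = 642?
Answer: 776097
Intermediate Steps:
r(p) = 1
F(q) = q*(4 + 2*q) (F(q) = (4 + (1*q + q))*q = (4 + (q + q))*q = (4 + 2*q)*q = q*(4 + 2*q))
F(D) - (-174*(-290) + 339) = 2*642*(2 + 642) - (-174*(-290) + 339) = 2*642*644 - (50460 + 339) = 826896 - 1*50799 = 826896 - 50799 = 776097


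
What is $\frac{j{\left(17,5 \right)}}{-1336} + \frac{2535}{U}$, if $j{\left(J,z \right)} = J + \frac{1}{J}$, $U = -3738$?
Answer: $- \frac{4888245}{7074788} \approx -0.69094$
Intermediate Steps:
$\frac{j{\left(17,5 \right)}}{-1336} + \frac{2535}{U} = \frac{17 + \frac{1}{17}}{-1336} + \frac{2535}{-3738} = \left(17 + \frac{1}{17}\right) \left(- \frac{1}{1336}\right) + 2535 \left(- \frac{1}{3738}\right) = \frac{290}{17} \left(- \frac{1}{1336}\right) - \frac{845}{1246} = - \frac{145}{11356} - \frac{845}{1246} = - \frac{4888245}{7074788}$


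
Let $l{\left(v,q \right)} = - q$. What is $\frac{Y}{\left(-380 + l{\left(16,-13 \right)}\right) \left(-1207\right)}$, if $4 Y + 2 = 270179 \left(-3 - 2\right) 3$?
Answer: $- \frac{4052687}{1771876} \approx -2.2872$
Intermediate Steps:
$Y = - \frac{4052687}{4}$ ($Y = - \frac{1}{2} + \frac{270179 \left(-3 - 2\right) 3}{4} = - \frac{1}{2} + \frac{270179 \left(\left(-5\right) 3\right)}{4} = - \frac{1}{2} + \frac{270179 \left(-15\right)}{4} = - \frac{1}{2} + \frac{1}{4} \left(-4052685\right) = - \frac{1}{2} - \frac{4052685}{4} = - \frac{4052687}{4} \approx -1.0132 \cdot 10^{6}$)
$\frac{Y}{\left(-380 + l{\left(16,-13 \right)}\right) \left(-1207\right)} = - \frac{4052687}{4 \left(-380 - -13\right) \left(-1207\right)} = - \frac{4052687}{4 \left(-380 + 13\right) \left(-1207\right)} = - \frac{4052687}{4 \left(\left(-367\right) \left(-1207\right)\right)} = - \frac{4052687}{4 \cdot 442969} = \left(- \frac{4052687}{4}\right) \frac{1}{442969} = - \frac{4052687}{1771876}$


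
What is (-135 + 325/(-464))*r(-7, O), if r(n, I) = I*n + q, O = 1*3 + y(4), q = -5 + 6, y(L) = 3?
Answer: 2581565/464 ≈ 5563.7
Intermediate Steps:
q = 1
O = 6 (O = 1*3 + 3 = 3 + 3 = 6)
r(n, I) = 1 + I*n (r(n, I) = I*n + 1 = 1 + I*n)
(-135 + 325/(-464))*r(-7, O) = (-135 + 325/(-464))*(1 + 6*(-7)) = (-135 + 325*(-1/464))*(1 - 42) = (-135 - 325/464)*(-41) = -62965/464*(-41) = 2581565/464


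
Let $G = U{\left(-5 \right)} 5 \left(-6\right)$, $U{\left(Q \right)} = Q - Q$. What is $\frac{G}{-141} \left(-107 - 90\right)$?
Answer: $0$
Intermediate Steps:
$U{\left(Q \right)} = 0$
$G = 0$ ($G = 0 \cdot 5 \left(-6\right) = 0 \left(-6\right) = 0$)
$\frac{G}{-141} \left(-107 - 90\right) = \frac{0}{-141} \left(-107 - 90\right) = 0 \left(- \frac{1}{141}\right) \left(-197\right) = 0 \left(-197\right) = 0$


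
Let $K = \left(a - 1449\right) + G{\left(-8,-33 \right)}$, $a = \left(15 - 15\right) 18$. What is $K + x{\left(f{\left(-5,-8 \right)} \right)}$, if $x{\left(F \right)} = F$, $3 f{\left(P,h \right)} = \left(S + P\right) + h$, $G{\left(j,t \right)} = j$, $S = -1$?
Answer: $- \frac{4385}{3} \approx -1461.7$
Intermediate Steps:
$f{\left(P,h \right)} = - \frac{1}{3} + \frac{P}{3} + \frac{h}{3}$ ($f{\left(P,h \right)} = \frac{\left(-1 + P\right) + h}{3} = \frac{-1 + P + h}{3} = - \frac{1}{3} + \frac{P}{3} + \frac{h}{3}$)
$a = 0$ ($a = 0 \cdot 18 = 0$)
$K = -1457$ ($K = \left(0 - 1449\right) - 8 = -1449 - 8 = -1457$)
$K + x{\left(f{\left(-5,-8 \right)} \right)} = -1457 + \left(- \frac{1}{3} + \frac{1}{3} \left(-5\right) + \frac{1}{3} \left(-8\right)\right) = -1457 - \frac{14}{3} = - \frac{4385}{3}$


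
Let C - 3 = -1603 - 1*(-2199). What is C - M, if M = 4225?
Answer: -3626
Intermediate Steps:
C = 599 (C = 3 + (-1603 - 1*(-2199)) = 3 + (-1603 + 2199) = 3 + 596 = 599)
C - M = 599 - 1*4225 = 599 - 4225 = -3626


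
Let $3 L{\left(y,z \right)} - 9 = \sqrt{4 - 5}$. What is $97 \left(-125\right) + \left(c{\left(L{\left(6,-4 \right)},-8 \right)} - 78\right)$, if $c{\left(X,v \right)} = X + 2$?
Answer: $-12198 + \frac{i}{3} \approx -12198.0 + 0.33333 i$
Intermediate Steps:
$L{\left(y,z \right)} = 3 + \frac{i}{3}$ ($L{\left(y,z \right)} = 3 + \frac{\sqrt{4 - 5}}{3} = 3 + \frac{\sqrt{-1}}{3} = 3 + \frac{i}{3}$)
$c{\left(X,v \right)} = 2 + X$
$97 \left(-125\right) + \left(c{\left(L{\left(6,-4 \right)},-8 \right)} - 78\right) = 97 \left(-125\right) - \left(73 - \frac{i}{3}\right) = -12125 - \left(73 - \frac{i}{3}\right) = -12198 + \frac{i}{3}$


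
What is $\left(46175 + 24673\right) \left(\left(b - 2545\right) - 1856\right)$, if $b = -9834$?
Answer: $-1008521280$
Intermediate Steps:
$\left(46175 + 24673\right) \left(\left(b - 2545\right) - 1856\right) = \left(46175 + 24673\right) \left(\left(-9834 - 2545\right) - 1856\right) = 70848 \left(\left(-9834 - 2545\right) - 1856\right) = 70848 \left(-12379 - 1856\right) = 70848 \left(-14235\right) = -1008521280$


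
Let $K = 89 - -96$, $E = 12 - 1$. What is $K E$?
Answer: $2035$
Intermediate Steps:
$E = 11$
$K = 185$ ($K = 89 + 96 = 185$)
$K E = 185 \cdot 11 = 2035$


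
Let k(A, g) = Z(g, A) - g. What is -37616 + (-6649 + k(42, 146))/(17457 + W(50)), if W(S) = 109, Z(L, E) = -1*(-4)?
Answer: -660769447/17566 ≈ -37616.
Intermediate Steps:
Z(L, E) = 4
k(A, g) = 4 - g
-37616 + (-6649 + k(42, 146))/(17457 + W(50)) = -37616 + (-6649 + (4 - 1*146))/(17457 + 109) = -37616 + (-6649 + (4 - 146))/17566 = -37616 + (-6649 - 142)*(1/17566) = -37616 - 6791*1/17566 = -37616 - 6791/17566 = -660769447/17566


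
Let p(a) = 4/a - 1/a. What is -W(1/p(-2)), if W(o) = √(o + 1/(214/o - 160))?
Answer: -I*√1392495/1443 ≈ -0.81777*I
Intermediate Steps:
p(a) = 3/a
W(o) = √(o + 1/(-160 + 214/o))
-W(1/p(-2)) = -√(1/(3/(-2)) - 1/(160 - 214*3/(-2))) = -√(1/(3*(-½)) - 1/(160 - 214*3*(-½))) = -√(1/(-3/2) - 1/(160 - 214/(1/(-3/2)))) = -√(-⅔ - 1/(160 - 214/(-⅔))) = -√(-⅔ - 1/(160 - 214*(-3/2))) = -√(-⅔ - 1/(160 + 321)) = -√(-⅔ - 1/481) = -√(-965/1443) = -I*√1392495/1443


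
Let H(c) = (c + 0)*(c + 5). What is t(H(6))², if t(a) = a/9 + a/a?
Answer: 625/9 ≈ 69.444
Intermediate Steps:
H(c) = c*(5 + c)
t(a) = 1 + a/9 (t(a) = a*(⅑) + 1 = a/9 + 1 = 1 + a/9)
t(H(6))² = (1 + (6*(5 + 6))/9)² = (1 + (6*11)/9)² = (1 + (⅑)*66)² = (1 + 22/3)² = (25/3)² = 625/9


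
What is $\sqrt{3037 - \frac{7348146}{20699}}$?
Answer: $\frac{\sqrt{1149099127183}}{20699} \approx 51.788$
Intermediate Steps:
$\sqrt{3037 - \frac{7348146}{20699}} = \sqrt{\frac{55514717}{20699}} = \frac{\sqrt{1149099127183}}{20699}$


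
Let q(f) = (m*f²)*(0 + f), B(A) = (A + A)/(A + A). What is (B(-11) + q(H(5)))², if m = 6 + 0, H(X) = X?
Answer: 564001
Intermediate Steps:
B(A) = 1 (B(A) = (2*A)/((2*A)) = (2*A)*(1/(2*A)) = 1)
m = 6
q(f) = 6*f³ (q(f) = (6*f²)*(0 + f) = (6*f²)*f = 6*f³)
(B(-11) + q(H(5)))² = (1 + 6*5³)² = (1 + 6*125)² = (1 + 750)² = 751² = 564001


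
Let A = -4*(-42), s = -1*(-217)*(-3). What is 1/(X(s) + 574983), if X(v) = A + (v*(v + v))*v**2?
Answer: 1/359215150353 ≈ 2.7838e-12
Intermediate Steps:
s = -651 (s = 217*(-3) = -651)
A = 168
X(v) = 168 + 2*v**4 (X(v) = 168 + (v*(v + v))*v**2 = 168 + (v*(2*v))*v**2 = 168 + (2*v**2)*v**2 = 168 + 2*v**4)
1/(X(s) + 574983) = 1/((168 + 2*(-651)**4) + 574983) = 1/((168 + 2*179607287601) + 574983) = 1/((168 + 359214575202) + 574983) = 1/(359214575370 + 574983) = 1/359215150353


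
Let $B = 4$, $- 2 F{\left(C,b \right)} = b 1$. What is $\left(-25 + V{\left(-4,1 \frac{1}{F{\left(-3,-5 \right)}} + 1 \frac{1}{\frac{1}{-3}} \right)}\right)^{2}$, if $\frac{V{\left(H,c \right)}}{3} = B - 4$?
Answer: $625$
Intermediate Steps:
$F{\left(C,b \right)} = - \frac{b}{2}$ ($F{\left(C,b \right)} = - \frac{b 1}{2} = - \frac{b}{2}$)
$V{\left(H,c \right)} = 0$ ($V{\left(H,c \right)} = 3 \left(4 - 4\right) = 3 \cdot 0 = 0$)
$\left(-25 + V{\left(-4,1 \frac{1}{F{\left(-3,-5 \right)}} + 1 \frac{1}{\frac{1}{-3}} \right)}\right)^{2} = \left(-25 + 0\right)^{2} = \left(-25\right)^{2} = 625$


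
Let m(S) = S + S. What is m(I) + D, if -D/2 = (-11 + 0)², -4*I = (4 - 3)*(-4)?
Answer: -240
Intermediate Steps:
I = 1 (I = -(4 - 3)*(-4)/4 = -(-4)/4 = -¼*(-4) = 1)
D = -242 (D = -2*(-11 + 0)² = -2*(-11)² = -2*121 = -242)
m(S) = 2*S
m(I) + D = 2*1 - 242 = 2 - 242 = -240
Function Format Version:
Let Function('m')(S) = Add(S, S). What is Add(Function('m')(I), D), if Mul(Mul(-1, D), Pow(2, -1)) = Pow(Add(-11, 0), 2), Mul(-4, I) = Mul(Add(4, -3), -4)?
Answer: -240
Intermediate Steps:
I = 1 (I = Mul(Rational(-1, 4), Mul(Add(4, -3), -4)) = Mul(Rational(-1, 4), Mul(1, -4)) = Mul(Rational(-1, 4), -4) = 1)
D = -242 (D = Mul(-2, Pow(Add(-11, 0), 2)) = Mul(-2, Pow(-11, 2)) = Mul(-2, 121) = -242)
Function('m')(S) = Mul(2, S)
Add(Function('m')(I), D) = Add(Mul(2, 1), -242) = Add(2, -242) = -240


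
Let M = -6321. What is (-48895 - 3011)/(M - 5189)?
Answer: 25953/5755 ≈ 4.5096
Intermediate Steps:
(-48895 - 3011)/(M - 5189) = (-48895 - 3011)/(-6321 - 5189) = -51906/(-11510) = -51906*(-1/11510) = 25953/5755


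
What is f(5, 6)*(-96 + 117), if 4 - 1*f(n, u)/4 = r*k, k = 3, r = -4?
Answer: 1344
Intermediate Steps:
f(n, u) = 64 (f(n, u) = 16 - (-16)*3 = 16 - 4*(-12) = 16 + 48 = 64)
f(5, 6)*(-96 + 117) = 64*(-96 + 117) = 64*21 = 1344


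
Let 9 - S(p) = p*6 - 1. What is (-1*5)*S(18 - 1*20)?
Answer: -110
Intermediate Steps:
S(p) = 10 - 6*p (S(p) = 9 - (p*6 - 1) = 9 - (6*p - 1) = 9 - (-1 + 6*p) = 9 + (1 - 6*p) = 10 - 6*p)
(-1*5)*S(18 - 1*20) = (-1*5)*(10 - 6*(18 - 1*20)) = -5*(10 - 6*(18 - 20)) = -5*(10 - 6*(-2)) = -5*(10 + 12) = -5*22 = -110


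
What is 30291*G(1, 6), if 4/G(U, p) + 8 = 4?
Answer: -30291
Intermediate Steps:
G(U, p) = -1 (G(U, p) = 4/(-8 + 4) = 4/(-4) = 4*(-¼) = -1)
30291*G(1, 6) = 30291*(-1) = -30291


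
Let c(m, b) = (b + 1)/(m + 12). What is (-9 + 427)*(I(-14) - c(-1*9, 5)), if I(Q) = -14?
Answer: -6688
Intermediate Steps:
c(m, b) = (1 + b)/(12 + m)
(-9 + 427)*(I(-14) - c(-1*9, 5)) = (-9 + 427)*(-14 - (1 + 5)/(12 - 1*9)) = 418*(-14 - 6/(12 - 9)) = 418*(-14 - 6/3) = 418*(-14 - 1*2) = 418*(-14 - 2) = 418*(-16) = -6688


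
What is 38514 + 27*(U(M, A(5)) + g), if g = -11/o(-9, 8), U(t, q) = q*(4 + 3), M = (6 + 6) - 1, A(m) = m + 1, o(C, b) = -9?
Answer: 39681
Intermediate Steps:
A(m) = 1 + m
M = 11 (M = 12 - 1 = 11)
U(t, q) = 7*q (U(t, q) = q*7 = 7*q)
g = 11/9 (g = -11/(-9) = -11*(-⅑) = 11/9 ≈ 1.2222)
38514 + 27*(U(M, A(5)) + g) = 38514 + 27*(7*(1 + 5) + 11/9) = 38514 + 27*(7*6 + 11/9) = 38514 + 27*(42 + 11/9) = 38514 + 27*(389/9) = 38514 + 1167 = 39681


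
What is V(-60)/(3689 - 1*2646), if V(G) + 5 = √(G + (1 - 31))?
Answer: -5/1043 + 3*I*√10/1043 ≈ -0.0047939 + 0.0090957*I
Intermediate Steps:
V(G) = -5 + √(-30 + G) (V(G) = -5 + √(G + (1 - 31)) = -5 + √(G - 30) = -5 + √(-30 + G))
V(-60)/(3689 - 1*2646) = (-5 + √(-30 - 60))/(3689 - 1*2646) = (-5 + √(-90))/(3689 - 2646) = (-5 + 3*I*√10)/1043 = (-5 + 3*I*√10)*(1/1043) = -5/1043 + 3*I*√10/1043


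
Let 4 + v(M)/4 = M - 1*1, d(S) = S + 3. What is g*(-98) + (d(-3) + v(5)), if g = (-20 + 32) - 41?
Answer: 2842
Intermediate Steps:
d(S) = 3 + S
g = -29 (g = 12 - 41 = -29)
v(M) = -20 + 4*M (v(M) = -16 + 4*(M - 1*1) = -16 + 4*(M - 1) = -16 + 4*(-1 + M) = -16 + (-4 + 4*M) = -20 + 4*M)
g*(-98) + (d(-3) + v(5)) = -29*(-98) + ((3 - 3) + (-20 + 4*5)) = 2842 + (0 + (-20 + 20)) = 2842 + (0 + 0) = 2842 + 0 = 2842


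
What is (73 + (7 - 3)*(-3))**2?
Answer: 3721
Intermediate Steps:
(73 + (7 - 3)*(-3))**2 = (73 + 4*(-3))**2 = (73 - 12)**2 = 61**2 = 3721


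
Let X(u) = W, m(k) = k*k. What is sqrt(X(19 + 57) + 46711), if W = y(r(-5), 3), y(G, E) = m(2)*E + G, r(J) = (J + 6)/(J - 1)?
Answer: sqrt(1682022)/6 ≈ 216.15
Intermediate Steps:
m(k) = k**2
r(J) = (6 + J)/(-1 + J)
y(G, E) = G + 4*E (y(G, E) = 2**2*E + G = 4*E + G = G + 4*E)
W = 71/6 (W = (6 - 5)/(-1 - 5) + 4*3 = 1/(-6) + 12 = -1/6*1 + 12 = -1/6 + 12 = 71/6 ≈ 11.833)
X(u) = 71/6
sqrt(X(19 + 57) + 46711) = sqrt(71/6 + 46711) = sqrt(280337/6) = sqrt(1682022)/6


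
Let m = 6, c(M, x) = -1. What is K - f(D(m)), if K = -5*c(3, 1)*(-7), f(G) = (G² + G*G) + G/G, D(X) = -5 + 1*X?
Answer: -38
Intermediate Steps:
D(X) = -5 + X
f(G) = 1 + 2*G² (f(G) = (G² + G²) + 1 = 2*G² + 1 = 1 + 2*G²)
K = -35 (K = -5*(-1)*(-7) = 5*(-7) = -35)
K - f(D(m)) = -35 - (1 + 2*(-5 + 6)²) = -35 - (1 + 2*1²) = -35 - (1 + 2*1) = -35 - (1 + 2) = -35 - 1*3 = -35 - 3 = -38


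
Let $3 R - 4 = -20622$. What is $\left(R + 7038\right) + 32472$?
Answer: $\frac{97912}{3} \approx 32637.0$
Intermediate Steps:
$R = - \frac{20618}{3}$ ($R = \frac{4}{3} + \frac{1}{3} \left(-20622\right) = \frac{4}{3} - 6874 = - \frac{20618}{3} \approx -6872.7$)
$\left(R + 7038\right) + 32472 = \left(- \frac{20618}{3} + 7038\right) + 32472 = \frac{496}{3} + 32472 = \frac{97912}{3}$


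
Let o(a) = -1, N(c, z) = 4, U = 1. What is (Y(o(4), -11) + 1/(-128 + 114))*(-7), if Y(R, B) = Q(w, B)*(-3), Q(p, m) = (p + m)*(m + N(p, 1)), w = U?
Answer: 2941/2 ≈ 1470.5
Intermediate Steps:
w = 1
Q(p, m) = (4 + m)*(m + p) (Q(p, m) = (p + m)*(m + 4) = (m + p)*(4 + m) = (4 + m)*(m + p))
Y(R, B) = -12 - 15*B - 3*B² (Y(R, B) = (B² + 4*B + 4*1 + B*1)*(-3) = (B² + 4*B + 4 + B)*(-3) = (4 + B² + 5*B)*(-3) = -12 - 15*B - 3*B²)
(Y(o(4), -11) + 1/(-128 + 114))*(-7) = ((-12 - 15*(-11) - 3*(-11)²) + 1/(-128 + 114))*(-7) = ((-12 + 165 - 3*121) + 1/(-14))*(-7) = ((-12 + 165 - 363) - 1/14)*(-7) = (-210 - 1/14)*(-7) = -2941/14*(-7) = 2941/2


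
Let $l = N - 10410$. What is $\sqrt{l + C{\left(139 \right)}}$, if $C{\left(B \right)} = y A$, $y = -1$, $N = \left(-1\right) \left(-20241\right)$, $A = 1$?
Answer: $\sqrt{9830} \approx 99.146$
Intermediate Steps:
$N = 20241$
$C{\left(B \right)} = -1$ ($C{\left(B \right)} = \left(-1\right) 1 = -1$)
$l = 9831$ ($l = 20241 - 10410 = 9831$)
$\sqrt{l + C{\left(139 \right)}} = \sqrt{9831 - 1} = \sqrt{9830}$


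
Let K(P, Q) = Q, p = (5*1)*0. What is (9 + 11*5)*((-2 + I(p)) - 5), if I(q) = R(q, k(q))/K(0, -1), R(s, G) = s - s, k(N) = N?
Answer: -448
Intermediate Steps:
p = 0 (p = 5*0 = 0)
R(s, G) = 0
I(q) = 0 (I(q) = 0/(-1) = 0*(-1) = 0)
(9 + 11*5)*((-2 + I(p)) - 5) = (9 + 11*5)*((-2 + 0) - 5) = (9 + 55)*(-2 - 5) = 64*(-7) = -448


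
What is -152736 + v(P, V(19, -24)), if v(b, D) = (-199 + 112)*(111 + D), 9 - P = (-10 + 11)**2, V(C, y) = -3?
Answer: -162132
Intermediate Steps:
P = 8 (P = 9 - (-10 + 11)**2 = 9 - 1*1**2 = 9 - 1*1 = 9 - 1 = 8)
v(b, D) = -9657 - 87*D (v(b, D) = -87*(111 + D) = -9657 - 87*D)
-152736 + v(P, V(19, -24)) = -152736 + (-9657 - 87*(-3)) = -152736 + (-9657 + 261) = -152736 - 9396 = -162132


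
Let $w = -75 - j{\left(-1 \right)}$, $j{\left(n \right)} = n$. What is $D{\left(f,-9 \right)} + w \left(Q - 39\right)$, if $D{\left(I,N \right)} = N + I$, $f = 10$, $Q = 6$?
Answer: $2443$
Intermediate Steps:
$w = -74$ ($w = -75 - -1 = -75 + 1 = -74$)
$D{\left(I,N \right)} = I + N$
$D{\left(f,-9 \right)} + w \left(Q - 39\right) = \left(10 - 9\right) - 74 \left(6 - 39\right) = 1 - -2442 = 1 + 2442 = 2443$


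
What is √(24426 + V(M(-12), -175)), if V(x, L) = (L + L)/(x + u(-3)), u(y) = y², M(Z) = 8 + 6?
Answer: 2*√3228326/23 ≈ 156.24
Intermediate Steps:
M(Z) = 14
V(x, L) = 2*L/(9 + x) (V(x, L) = (L + L)/(x + (-3)²) = (2*L)/(x + 9) = (2*L)/(9 + x) = 2*L/(9 + x))
√(24426 + V(M(-12), -175)) = √(24426 + 2*(-175)/(9 + 14)) = √(24426 + 2*(-175)/23) = √(24426 + 2*(-175)*(1/23)) = √(24426 - 350/23) = √(561448/23) = 2*√3228326/23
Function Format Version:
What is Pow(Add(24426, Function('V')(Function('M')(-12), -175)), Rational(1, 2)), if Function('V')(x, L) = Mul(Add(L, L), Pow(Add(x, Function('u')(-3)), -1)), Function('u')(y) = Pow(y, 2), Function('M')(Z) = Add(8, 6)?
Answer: Mul(Rational(2, 23), Pow(3228326, Rational(1, 2))) ≈ 156.24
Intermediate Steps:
Function('M')(Z) = 14
Function('V')(x, L) = Mul(2, L, Pow(Add(9, x), -1)) (Function('V')(x, L) = Mul(Add(L, L), Pow(Add(x, Pow(-3, 2)), -1)) = Mul(Mul(2, L), Pow(Add(x, 9), -1)) = Mul(Mul(2, L), Pow(Add(9, x), -1)) = Mul(2, L, Pow(Add(9, x), -1)))
Pow(Add(24426, Function('V')(Function('M')(-12), -175)), Rational(1, 2)) = Pow(Add(24426, Mul(2, -175, Pow(Add(9, 14), -1))), Rational(1, 2)) = Pow(Add(24426, Mul(2, -175, Pow(23, -1))), Rational(1, 2)) = Pow(Add(24426, Mul(2, -175, Rational(1, 23))), Rational(1, 2)) = Pow(Add(24426, Rational(-350, 23)), Rational(1, 2)) = Pow(Rational(561448, 23), Rational(1, 2)) = Mul(Rational(2, 23), Pow(3228326, Rational(1, 2)))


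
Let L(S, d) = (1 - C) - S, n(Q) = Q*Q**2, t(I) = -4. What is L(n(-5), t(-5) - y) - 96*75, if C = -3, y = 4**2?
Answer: -7071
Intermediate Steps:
y = 16
n(Q) = Q**3
L(S, d) = 4 - S (L(S, d) = (1 - 1*(-3)) - S = (1 + 3) - S = 4 - S)
L(n(-5), t(-5) - y) - 96*75 = (4 - 1*(-5)**3) - 96*75 = (4 - 1*(-125)) - 7200 = (4 + 125) - 7200 = 129 - 7200 = -7071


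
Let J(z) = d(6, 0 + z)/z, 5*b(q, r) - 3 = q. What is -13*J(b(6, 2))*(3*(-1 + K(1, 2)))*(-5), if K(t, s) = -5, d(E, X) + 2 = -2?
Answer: 2600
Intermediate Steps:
d(E, X) = -4 (d(E, X) = -2 - 2 = -4)
b(q, r) = ⅗ + q/5
J(z) = -4/z
-13*J(b(6, 2))*(3*(-1 + K(1, 2)))*(-5) = -13*(-4/(⅗ + (⅕)*6))*(3*(-1 - 5))*(-5) = -13*(-4/(⅗ + 6/5))*(3*(-6))*(-5) = -13*(-4/9/5)*(-18*(-5)) = -13*(-4*5/9)*90 = -(-260)*90/9 = -13*(-200) = 2600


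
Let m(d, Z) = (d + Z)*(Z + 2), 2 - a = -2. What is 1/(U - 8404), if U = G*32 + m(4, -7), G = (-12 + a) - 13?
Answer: -1/9061 ≈ -0.00011036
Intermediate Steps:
a = 4 (a = 2 - 1*(-2) = 2 + 2 = 4)
m(d, Z) = (2 + Z)*(Z + d) (m(d, Z) = (Z + d)*(2 + Z) = (2 + Z)*(Z + d))
G = -21 (G = (-12 + 4) - 13 = -8 - 13 = -21)
U = -657 (U = -21*32 + ((-7)² + 2*(-7) + 2*4 - 7*4) = -672 + (49 - 14 + 8 - 28) = -672 + 15 = -657)
1/(U - 8404) = 1/(-657 - 8404) = 1/(-9061) = -1/9061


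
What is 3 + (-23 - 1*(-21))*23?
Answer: -43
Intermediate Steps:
3 + (-23 - 1*(-21))*23 = 3 + (-23 + 21)*23 = 3 - 2*23 = 3 - 46 = -43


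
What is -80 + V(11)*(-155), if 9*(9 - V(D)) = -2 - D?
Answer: -15290/9 ≈ -1698.9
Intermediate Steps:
V(D) = 83/9 + D/9 (V(D) = 9 - (-2 - D)/9 = 9 + (2/9 + D/9) = 83/9 + D/9)
-80 + V(11)*(-155) = -80 + (83/9 + (⅑)*11)*(-155) = -80 + (83/9 + 11/9)*(-155) = -80 + (94/9)*(-155) = -80 - 14570/9 = -15290/9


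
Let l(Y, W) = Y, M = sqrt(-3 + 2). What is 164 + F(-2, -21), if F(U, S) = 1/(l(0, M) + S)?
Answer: 3443/21 ≈ 163.95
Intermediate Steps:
M = I (M = sqrt(-1) = I ≈ 1.0*I)
F(U, S) = 1/S (F(U, S) = 1/(0 + S) = 1/S)
164 + F(-2, -21) = 164 + 1/(-21) = 164 - 1/21 = 3443/21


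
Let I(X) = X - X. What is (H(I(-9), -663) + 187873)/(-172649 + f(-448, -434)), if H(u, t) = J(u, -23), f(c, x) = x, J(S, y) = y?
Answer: -187850/173083 ≈ -1.0853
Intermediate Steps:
I(X) = 0
H(u, t) = -23
(H(I(-9), -663) + 187873)/(-172649 + f(-448, -434)) = (-23 + 187873)/(-172649 - 434) = 187850/(-173083) = 187850*(-1/173083) = -187850/173083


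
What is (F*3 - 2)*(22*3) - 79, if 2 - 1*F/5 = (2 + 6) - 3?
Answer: -3181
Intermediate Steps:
F = -15 (F = 10 - 5*((2 + 6) - 3) = 10 - 5*(8 - 3) = 10 - 5*5 = 10 - 25 = -15)
(F*3 - 2)*(22*3) - 79 = (-15*3 - 2)*(22*3) - 79 = (-45 - 2)*66 - 79 = -47*66 - 79 = -3102 - 79 = -3181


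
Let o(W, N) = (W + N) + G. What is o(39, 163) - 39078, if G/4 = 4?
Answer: -38860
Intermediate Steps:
G = 16 (G = 4*4 = 16)
o(W, N) = 16 + N + W (o(W, N) = (W + N) + 16 = (N + W) + 16 = 16 + N + W)
o(39, 163) - 39078 = (16 + 163 + 39) - 39078 = 218 - 39078 = -38860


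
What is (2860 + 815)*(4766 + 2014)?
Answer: 24916500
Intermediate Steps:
(2860 + 815)*(4766 + 2014) = 3675*6780 = 24916500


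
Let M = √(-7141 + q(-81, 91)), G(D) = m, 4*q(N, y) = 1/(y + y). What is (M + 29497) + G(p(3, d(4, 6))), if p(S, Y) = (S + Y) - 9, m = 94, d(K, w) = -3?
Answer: 29591 + I*√946153754/364 ≈ 29591.0 + 84.504*I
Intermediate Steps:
q(N, y) = 1/(8*y) (q(N, y) = 1/(4*(y + y)) = 1/(4*((2*y))) = (1/(2*y))/4 = 1/(8*y))
p(S, Y) = -9 + S + Y
G(D) = 94
M = I*√946153754/364 (M = √(-7141 + (⅛)/91) = √(-7141 + (⅛)*(1/91)) = √(-7141 + 1/728) = √(-5198647/728) = I*√946153754/364 ≈ 84.504*I)
(M + 29497) + G(p(3, d(4, 6))) = (I*√946153754/364 + 29497) + 94 = (29497 + I*√946153754/364) + 94 = 29591 + I*√946153754/364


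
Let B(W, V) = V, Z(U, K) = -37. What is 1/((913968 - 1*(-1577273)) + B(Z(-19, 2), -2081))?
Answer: 1/2489160 ≈ 4.0174e-7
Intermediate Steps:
1/((913968 - 1*(-1577273)) + B(Z(-19, 2), -2081)) = 1/((913968 - 1*(-1577273)) - 2081) = 1/((913968 + 1577273) - 2081) = 1/(2491241 - 2081) = 1/2489160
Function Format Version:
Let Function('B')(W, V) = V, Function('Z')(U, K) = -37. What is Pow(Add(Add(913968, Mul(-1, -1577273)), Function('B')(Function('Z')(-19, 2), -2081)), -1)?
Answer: Rational(1, 2489160) ≈ 4.0174e-7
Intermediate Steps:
Pow(Add(Add(913968, Mul(-1, -1577273)), Function('B')(Function('Z')(-19, 2), -2081)), -1) = Pow(Add(Add(913968, Mul(-1, -1577273)), -2081), -1) = Pow(Add(Add(913968, 1577273), -2081), -1) = Pow(Add(2491241, -2081), -1) = Pow(2489160, -1) = Rational(1, 2489160)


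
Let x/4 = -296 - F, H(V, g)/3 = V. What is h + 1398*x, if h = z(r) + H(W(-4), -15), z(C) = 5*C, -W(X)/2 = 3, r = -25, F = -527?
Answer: 1291609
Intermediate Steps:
W(X) = -6 (W(X) = -2*3 = -6)
H(V, g) = 3*V
x = 924 (x = 4*(-296 - 1*(-527)) = 4*(-296 + 527) = 4*231 = 924)
h = -143 (h = 5*(-25) + 3*(-6) = -125 - 18 = -143)
h + 1398*x = -143 + 1398*924 = -143 + 1291752 = 1291609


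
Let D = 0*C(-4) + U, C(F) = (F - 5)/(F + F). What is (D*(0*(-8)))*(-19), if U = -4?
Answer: 0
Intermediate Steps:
C(F) = (-5 + F)/(2*F) (C(F) = (-5 + F)/((2*F)) = (-5 + F)*(1/(2*F)) = (-5 + F)/(2*F))
D = -4 (D = 0*((1/2)*(-5 - 4)/(-4)) - 4 = 0*((1/2)*(-1/4)*(-9)) - 4 = 0*(9/8) - 4 = 0 - 4 = -4)
(D*(0*(-8)))*(-19) = -0*(-8)*(-19) = -4*0*(-19) = 0*(-19) = 0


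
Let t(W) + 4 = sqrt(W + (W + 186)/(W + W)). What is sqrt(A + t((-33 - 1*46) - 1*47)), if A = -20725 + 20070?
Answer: sqrt(-290619 + 21*I*sqrt(55671))/21 ≈ 0.21883 + 25.672*I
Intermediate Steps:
A = -655
t(W) = -4 + sqrt(W + (186 + W)/(2*W)) (t(W) = -4 + sqrt(W + (W + 186)/(W + W)) = -4 + sqrt(W + (186 + W)/((2*W))) = -4 + sqrt(W + (186 + W)*(1/(2*W))) = -4 + sqrt(W + (186 + W)/(2*W)))
sqrt(A + t((-33 - 1*46) - 1*47)) = sqrt(-655 + (-4 + sqrt(2 + 4*((-33 - 1*46) - 1*47) + 372/((-33 - 1*46) - 1*47))/2)) = sqrt(-655 + (-4 + sqrt(2 + 4*((-33 - 46) - 47) + 372/((-33 - 46) - 47))/2)) = sqrt(-655 + (-4 + sqrt(2 + 4*(-79 - 47) + 372/(-79 - 47))/2)) = sqrt(-655 + (-4 + sqrt(2 + 4*(-126) + 372/(-126))/2)) = sqrt(-655 + (-4 + sqrt(2 - 504 + 372*(-1/126))/2)) = sqrt(-655 + (-4 + sqrt(2 - 504 - 62/21)/2)) = sqrt(-655 + (-4 + sqrt(-10604/21)/2)) = sqrt(-655 + (-4 + (2*I*sqrt(55671)/21)/2)) = sqrt(-655 + (-4 + I*sqrt(55671)/21)) = sqrt(-659 + I*sqrt(55671)/21)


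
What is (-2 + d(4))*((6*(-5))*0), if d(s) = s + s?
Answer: 0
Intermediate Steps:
d(s) = 2*s
(-2 + d(4))*((6*(-5))*0) = (-2 + 2*4)*((6*(-5))*0) = (-2 + 8)*(-30*0) = 6*0 = 0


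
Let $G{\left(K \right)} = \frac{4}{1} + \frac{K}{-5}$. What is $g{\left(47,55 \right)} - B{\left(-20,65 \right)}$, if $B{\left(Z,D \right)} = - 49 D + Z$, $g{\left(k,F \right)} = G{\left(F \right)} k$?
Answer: $2876$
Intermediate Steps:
$G{\left(K \right)} = 4 - \frac{K}{5}$ ($G{\left(K \right)} = 4 \cdot 1 + K \left(- \frac{1}{5}\right) = 4 - \frac{K}{5}$)
$g{\left(k,F \right)} = k \left(4 - \frac{F}{5}\right)$ ($g{\left(k,F \right)} = \left(4 - \frac{F}{5}\right) k = k \left(4 - \frac{F}{5}\right)$)
$B{\left(Z,D \right)} = Z - 49 D$
$g{\left(47,55 \right)} - B{\left(-20,65 \right)} = \frac{1}{5} \cdot 47 \left(20 - 55\right) - \left(-20 - 3185\right) = \frac{1}{5} \cdot 47 \left(-35\right) - -3205 = -329 + 3205 = 2876$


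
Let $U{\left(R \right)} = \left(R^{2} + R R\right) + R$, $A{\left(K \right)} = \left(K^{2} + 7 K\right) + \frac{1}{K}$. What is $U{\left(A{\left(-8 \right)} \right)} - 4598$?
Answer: $- \frac{142915}{32} \approx -4466.1$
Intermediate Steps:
$A{\left(K \right)} = \frac{1}{K} + K^{2} + 7 K$
$U{\left(R \right)} = R + 2 R^{2}$ ($U{\left(R \right)} = \left(R^{2} + R^{2}\right) + R = 2 R^{2} + R = R + 2 R^{2}$)
$U{\left(A{\left(-8 \right)} \right)} - 4598 = \frac{1 + \left(-8\right)^{2} \left(7 - 8\right)}{-8} \left(1 + 2 \frac{1 + \left(-8\right)^{2} \left(7 - 8\right)}{-8}\right) - 4598 = - \frac{1 + 64 \left(-1\right)}{8} \left(1 + 2 \left(- \frac{1 + 64 \left(-1\right)}{8}\right)\right) - 4598 = - \frac{1 - 64}{8} \left(1 + 2 \left(- \frac{1 - 64}{8}\right)\right) - 4598 = \left(- \frac{1}{8}\right) \left(-63\right) \left(1 + 2 \left(\left(- \frac{1}{8}\right) \left(-63\right)\right)\right) - 4598 = \frac{63 \left(1 + 2 \cdot \frac{63}{8}\right)}{8} - 4598 = \frac{63 \left(1 + \frac{63}{4}\right)}{8} - 4598 = \frac{63}{8} \cdot \frac{67}{4} - 4598 = \frac{4221}{32} - 4598 = - \frac{142915}{32}$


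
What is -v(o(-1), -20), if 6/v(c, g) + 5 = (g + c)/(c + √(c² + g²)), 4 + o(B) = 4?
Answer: 1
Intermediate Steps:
o(B) = 0 (o(B) = -4 + 4 = 0)
v(c, g) = 6/(-5 + (c + g)/(c + √(c² + g²))) (v(c, g) = 6/(-5 + (g + c)/(c + √(c² + g²))) = 6/(-5 + (c + g)/(c + √(c² + g²))))
-v(o(-1), -20) = -6*(-1*0 - √(0² + (-20)²))/(-1*(-20) + 4*0 + 5*√(0² + (-20)²)) = -6*(0 - √(0 + 400))/(20 + 0 + 5*√(0 + 400)) = -6*(0 - √400)/(20 + 0 + 5*√400) = -6*(0 - 1*20)/(20 + 0 + 5*20) = -6*(0 - 20)/(20 + 0 + 100) = -6*(-20)/120 = -1*(-1) = 1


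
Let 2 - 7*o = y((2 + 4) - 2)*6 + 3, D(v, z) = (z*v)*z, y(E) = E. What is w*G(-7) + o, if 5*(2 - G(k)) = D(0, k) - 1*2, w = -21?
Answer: -1889/35 ≈ -53.971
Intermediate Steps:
D(v, z) = v*z² (D(v, z) = (v*z)*z = v*z²)
G(k) = 12/5 (G(k) = 2 - (0*k² - 1*2)/5 = 2 - (0 - 2)/5 = 2 - ⅕*(-2) = 2 + ⅖ = 12/5)
o = -25/7 (o = 2/7 - (((2 + 4) - 2)*6 + 3)/7 = 2/7 - ((6 - 2)*6 + 3)/7 = 2/7 - (4*6 + 3)/7 = 2/7 - (24 + 3)/7 = 2/7 - ⅐*27 = 2/7 - 27/7 = -25/7 ≈ -3.5714)
w*G(-7) + o = -21*12/5 - 25/7 = -252/5 - 25/7 = -1889/35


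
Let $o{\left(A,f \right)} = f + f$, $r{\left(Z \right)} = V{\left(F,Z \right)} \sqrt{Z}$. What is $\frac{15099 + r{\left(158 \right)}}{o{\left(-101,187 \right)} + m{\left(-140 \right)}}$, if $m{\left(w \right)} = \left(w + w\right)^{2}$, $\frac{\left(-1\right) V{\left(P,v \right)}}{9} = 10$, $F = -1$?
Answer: $\frac{5033}{26258} - \frac{15 \sqrt{158}}{13129} \approx 0.17731$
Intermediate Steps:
$V{\left(P,v \right)} = -90$ ($V{\left(P,v \right)} = \left(-9\right) 10 = -90$)
$r{\left(Z \right)} = - 90 \sqrt{Z}$
$m{\left(w \right)} = 4 w^{2}$ ($m{\left(w \right)} = \left(2 w\right)^{2} = 4 w^{2}$)
$o{\left(A,f \right)} = 2 f$
$\frac{15099 + r{\left(158 \right)}}{o{\left(-101,187 \right)} + m{\left(-140 \right)}} = \frac{15099 - 90 \sqrt{158}}{2 \cdot 187 + 4 \left(-140\right)^{2}} = \frac{15099 - 90 \sqrt{158}}{374 + 4 \cdot 19600} = \frac{15099 - 90 \sqrt{158}}{374 + 78400} = \frac{15099 - 90 \sqrt{158}}{78774} = \left(15099 - 90 \sqrt{158}\right) \frac{1}{78774} = \frac{5033}{26258} - \frac{15 \sqrt{158}}{13129}$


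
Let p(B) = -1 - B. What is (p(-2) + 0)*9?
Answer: 9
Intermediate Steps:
(p(-2) + 0)*9 = ((-1 - 1*(-2)) + 0)*9 = ((-1 + 2) + 0)*9 = (1 + 0)*9 = 1*9 = 9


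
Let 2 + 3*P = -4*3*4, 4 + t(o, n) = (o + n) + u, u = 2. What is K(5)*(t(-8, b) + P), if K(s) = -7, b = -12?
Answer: 812/3 ≈ 270.67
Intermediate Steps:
t(o, n) = -2 + n + o (t(o, n) = -4 + ((o + n) + 2) = -4 + ((n + o) + 2) = -4 + (2 + n + o) = -2 + n + o)
P = -50/3 (P = -⅔ + (-4*3*4)/3 = -⅔ + (-12*4)/3 = -⅔ + (⅓)*(-48) = -⅔ - 16 = -50/3 ≈ -16.667)
K(5)*(t(-8, b) + P) = -7*((-2 - 12 - 8) - 50/3) = -7*(-22 - 50/3) = -7*(-116/3) = 812/3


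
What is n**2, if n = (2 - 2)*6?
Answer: 0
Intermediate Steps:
n = 0 (n = 0*6 = 0)
n**2 = 0**2 = 0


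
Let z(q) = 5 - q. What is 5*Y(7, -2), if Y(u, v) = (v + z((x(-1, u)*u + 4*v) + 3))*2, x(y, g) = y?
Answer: 150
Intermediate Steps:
Y(u, v) = 4 - 6*v + 2*u (Y(u, v) = (v + (5 - ((-u + 4*v) + 3)))*2 = (v + (5 - (3 - u + 4*v)))*2 = (v + (5 + (-3 + u - 4*v)))*2 = (v + (2 + u - 4*v))*2 = (2 + u - 3*v)*2 = 4 - 6*v + 2*u)
5*Y(7, -2) = 5*(4 - 6*(-2) + 2*7) = 5*(4 + 12 + 14) = 5*30 = 150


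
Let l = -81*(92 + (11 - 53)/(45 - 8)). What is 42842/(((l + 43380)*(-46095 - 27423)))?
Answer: -792577/48990116142 ≈ -1.6178e-5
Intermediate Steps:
l = -272322/37 (l = -81*(92 - 42/37) = -81*3362/37 = -272322/37 ≈ -7360.1)
42842/(((l + 43380)*(-46095 - 27423))) = 42842/(((-272322/37 + 43380)*(-46095 - 27423))) = 42842/(((1332738/37)*(-73518))) = 42842/(-97980232284/37) = 42842*(-37/97980232284) = -792577/48990116142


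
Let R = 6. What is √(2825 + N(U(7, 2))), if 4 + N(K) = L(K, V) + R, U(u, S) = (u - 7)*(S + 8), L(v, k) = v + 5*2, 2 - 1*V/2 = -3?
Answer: √2837 ≈ 53.263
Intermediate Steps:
V = 10 (V = 4 - 2*(-3) = 4 + 6 = 10)
L(v, k) = 10 + v (L(v, k) = v + 10 = 10 + v)
U(u, S) = (-7 + u)*(8 + S)
N(K) = 12 + K (N(K) = -4 + ((10 + K) + 6) = -4 + (16 + K) = 12 + K)
√(2825 + N(U(7, 2))) = √(2825 + (12 + (-56 - 7*2 + 8*7 + 2*7))) = √(2825 + (12 + (-56 - 14 + 56 + 14))) = √(2825 + (12 + 0)) = √(2825 + 12) = √2837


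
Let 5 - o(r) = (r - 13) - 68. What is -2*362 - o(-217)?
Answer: -1027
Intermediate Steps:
o(r) = 86 - r (o(r) = 5 - ((r - 13) - 68) = 5 - ((-13 + r) - 68) = 5 - (-81 + r) = 5 + (81 - r) = 86 - r)
-2*362 - o(-217) = -2*362 - (86 - 1*(-217)) = -724 - (86 + 217) = -724 - 1*303 = -724 - 303 = -1027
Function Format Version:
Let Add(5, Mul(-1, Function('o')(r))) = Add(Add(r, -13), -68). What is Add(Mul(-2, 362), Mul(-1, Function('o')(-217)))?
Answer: -1027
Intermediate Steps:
Function('o')(r) = Add(86, Mul(-1, r)) (Function('o')(r) = Add(5, Mul(-1, Add(Add(r, -13), -68))) = Add(5, Mul(-1, Add(Add(-13, r), -68))) = Add(5, Mul(-1, Add(-81, r))) = Add(5, Add(81, Mul(-1, r))) = Add(86, Mul(-1, r)))
Add(Mul(-2, 362), Mul(-1, Function('o')(-217))) = Add(Mul(-2, 362), Mul(-1, Add(86, Mul(-1, -217)))) = Add(-724, Mul(-1, Add(86, 217))) = Add(-724, Mul(-1, 303)) = Add(-724, -303) = -1027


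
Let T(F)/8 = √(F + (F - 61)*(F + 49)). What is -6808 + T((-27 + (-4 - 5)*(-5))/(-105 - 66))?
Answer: -6808 + 8*I*√1078607/19 ≈ -6808.0 + 437.29*I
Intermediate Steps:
T(F) = 8*√(F + (-61 + F)*(49 + F)) (T(F) = 8*√(F + (F - 61)*(F + 49)) = 8*√(F + (-61 + F)*(49 + F)))
-6808 + T((-27 + (-4 - 5)*(-5))/(-105 - 66)) = -6808 + 8*√(-2989 + ((-27 + (-4 - 5)*(-5))/(-105 - 66))² - 11*(-27 + (-4 - 5)*(-5))/(-105 - 66)) = -6808 + 8*√(-2989 + ((-27 - 9*(-5))/(-171))² - 11*(-27 - 9*(-5))/(-171)) = -6808 + 8*√(-2989 + ((-27 + 45)*(-1/171))² - 11*(-27 + 45)*(-1)/171) = -6808 + 8*√(-2989 + (18*(-1/171))² - 198*(-1)/171) = -6808 + 8*√(-2989 + (-2/19)² - 11*(-2/19)) = -6808 + 8*√(-2989 + 4/361 + 22/19) = -6808 + 8*√(-1078607/361) = -6808 + 8*(I*√1078607/19) = -6808 + 8*I*√1078607/19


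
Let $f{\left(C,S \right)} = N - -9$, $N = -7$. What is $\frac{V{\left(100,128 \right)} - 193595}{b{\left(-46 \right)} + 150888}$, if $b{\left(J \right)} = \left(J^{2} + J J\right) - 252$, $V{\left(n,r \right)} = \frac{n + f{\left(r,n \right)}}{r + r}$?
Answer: $- \frac{24780109}{19823104} \approx -1.2501$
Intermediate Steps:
$f{\left(C,S \right)} = 2$ ($f{\left(C,S \right)} = -7 - -9 = -7 + 9 = 2$)
$V{\left(n,r \right)} = \frac{2 + n}{2 r}$ ($V{\left(n,r \right)} = \frac{n + 2}{r + r} = \frac{2 + n}{2 r}$)
$b{\left(J \right)} = -252 + 2 J^{2}$ ($b{\left(J \right)} = \left(J^{2} + J^{2}\right) - 252 = 2 J^{2} - 252 = -252 + 2 J^{2}$)
$\frac{V{\left(100,128 \right)} - 193595}{b{\left(-46 \right)} + 150888} = \frac{\frac{2 + 100}{2 \cdot 128} - 193595}{\left(-252 + 2 \left(-46\right)^{2}\right) + 150888} = \frac{\frac{1}{2} \cdot \frac{1}{128} \cdot 102 - 193595}{\left(-252 + 2 \cdot 2116\right) + 150888} = \frac{\frac{51}{128} - 193595}{\left(-252 + 4232\right) + 150888} = - \frac{24780109}{128 \left(3980 + 150888\right)} = - \frac{24780109}{128 \cdot 154868} = \left(- \frac{24780109}{128}\right) \frac{1}{154868} = - \frac{24780109}{19823104}$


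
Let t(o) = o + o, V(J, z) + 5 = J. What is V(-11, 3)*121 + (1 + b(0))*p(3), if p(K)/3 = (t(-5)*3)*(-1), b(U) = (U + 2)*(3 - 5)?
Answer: -2206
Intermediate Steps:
V(J, z) = -5 + J
t(o) = 2*o
b(U) = -4 - 2*U (b(U) = (2 + U)*(-2) = -4 - 2*U)
p(K) = 90 (p(K) = 3*(((2*(-5))*3)*(-1)) = 3*(-10*3*(-1)) = 3*(-30*(-1)) = 3*30 = 90)
V(-11, 3)*121 + (1 + b(0))*p(3) = (-5 - 11)*121 + (1 + (-4 - 2*0))*90 = -16*121 + (1 + (-4 + 0))*90 = -1936 + (1 - 4)*90 = -1936 - 3*90 = -1936 - 270 = -2206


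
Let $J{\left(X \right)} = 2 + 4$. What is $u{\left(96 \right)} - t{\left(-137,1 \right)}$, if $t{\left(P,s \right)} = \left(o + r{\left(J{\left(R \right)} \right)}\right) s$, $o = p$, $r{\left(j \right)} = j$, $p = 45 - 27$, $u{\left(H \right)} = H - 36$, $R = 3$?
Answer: $36$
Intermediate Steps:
$u{\left(H \right)} = -36 + H$ ($u{\left(H \right)} = H - 36 = -36 + H$)
$J{\left(X \right)} = 6$
$p = 18$ ($p = 45 - 27 = 18$)
$o = 18$
$t{\left(P,s \right)} = 24 s$ ($t{\left(P,s \right)} = \left(18 + 6\right) s = 24 s$)
$u{\left(96 \right)} - t{\left(-137,1 \right)} = \left(-36 + 96\right) - 24 \cdot 1 = 60 - 24 = 36$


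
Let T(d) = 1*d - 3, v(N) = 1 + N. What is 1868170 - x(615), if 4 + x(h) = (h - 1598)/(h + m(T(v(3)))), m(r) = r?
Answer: 1150796167/616 ≈ 1.8682e+6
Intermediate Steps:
T(d) = -3 + d (T(d) = d - 3 = -3 + d)
x(h) = -4 + (-1598 + h)/(1 + h) (x(h) = -4 + (h - 1598)/(h + (-3 + (1 + 3))) = -4 + (-1598 + h)/(h + (-3 + 4)) = -4 + (-1598 + h)/(h + 1) = -4 + (-1598 + h)/(1 + h))
1868170 - x(615) = 1868170 - 3*(-534 - 1*615)/(1 + 615) = 1868170 - 3*(-534 - 615)/616 = 1868170 - 3*(-1149)/616 = 1868170 - 1*(-3447/616) = 1868170 + 3447/616 = 1150796167/616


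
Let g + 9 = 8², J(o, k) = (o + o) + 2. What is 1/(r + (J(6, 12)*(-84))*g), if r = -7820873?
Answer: -1/7885553 ≈ -1.2681e-7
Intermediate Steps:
J(o, k) = 2 + 2*o (J(o, k) = 2*o + 2 = 2 + 2*o)
g = 55 (g = -9 + 8² = -9 + 64 = 55)
1/(r + (J(6, 12)*(-84))*g) = 1/(-7820873 + ((2 + 2*6)*(-84))*55) = 1/(-7820873 + ((2 + 12)*(-84))*55) = 1/(-7820873 + (14*(-84))*55) = 1/(-7820873 - 1176*55) = 1/(-7820873 - 64680) = 1/(-7885553) = -1/7885553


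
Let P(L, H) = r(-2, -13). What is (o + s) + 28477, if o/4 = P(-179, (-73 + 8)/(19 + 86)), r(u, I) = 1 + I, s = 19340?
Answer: 47769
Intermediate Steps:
P(L, H) = -12 (P(L, H) = 1 - 13 = -12)
o = -48 (o = 4*(-12) = -48)
(o + s) + 28477 = (-48 + 19340) + 28477 = 19292 + 28477 = 47769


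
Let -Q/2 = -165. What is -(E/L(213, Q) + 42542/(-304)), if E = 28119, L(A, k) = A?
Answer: 85545/10792 ≈ 7.9267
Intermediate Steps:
Q = 330 (Q = -2*(-165) = 330)
-(E/L(213, Q) + 42542/(-304)) = -(28119/213 + 42542/(-304)) = -(28119*(1/213) + 42542*(-1/304)) = -(9373/71 - 21271/152) = -1*(-85545/10792) = 85545/10792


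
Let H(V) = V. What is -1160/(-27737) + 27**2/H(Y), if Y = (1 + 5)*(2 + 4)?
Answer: 2251337/110948 ≈ 20.292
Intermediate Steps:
Y = 36 (Y = 6*6 = 36)
-1160/(-27737) + 27**2/H(Y) = -1160/(-27737) + 27**2/36 = -1160*(-1/27737) + 729*(1/36) = 1160/27737 + 81/4 = 2251337/110948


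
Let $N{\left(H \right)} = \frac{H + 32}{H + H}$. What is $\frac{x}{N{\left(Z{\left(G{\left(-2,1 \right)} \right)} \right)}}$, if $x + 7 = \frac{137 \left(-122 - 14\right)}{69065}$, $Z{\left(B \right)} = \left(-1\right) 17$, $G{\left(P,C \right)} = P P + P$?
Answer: $\frac{17070958}{1035975} \approx 16.478$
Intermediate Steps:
$G{\left(P,C \right)} = P + P^{2}$ ($G{\left(P,C \right)} = P^{2} + P = P + P^{2}$)
$Z{\left(B \right)} = -17$
$N{\left(H \right)} = \frac{32 + H}{2 H}$
$x = - \frac{502087}{69065}$ ($x = -7 + \frac{137 \left(-122 - 14\right)}{69065} = -7 + 137 \left(-136\right) \frac{1}{69065} = -7 - \frac{18632}{69065} = - \frac{502087}{69065} \approx -7.2698$)
$\frac{x}{N{\left(Z{\left(G{\left(-2,1 \right)} \right)} \right)}} = - \frac{502087}{69065 \frac{32 - 17}{2 \left(-17\right)}} = - \frac{502087}{69065 \cdot \frac{1}{2} \left(- \frac{1}{17}\right) 15} = - \frac{502087}{69065 \left(- \frac{15}{34}\right)} = \left(- \frac{502087}{69065}\right) \left(- \frac{34}{15}\right) = \frac{17070958}{1035975}$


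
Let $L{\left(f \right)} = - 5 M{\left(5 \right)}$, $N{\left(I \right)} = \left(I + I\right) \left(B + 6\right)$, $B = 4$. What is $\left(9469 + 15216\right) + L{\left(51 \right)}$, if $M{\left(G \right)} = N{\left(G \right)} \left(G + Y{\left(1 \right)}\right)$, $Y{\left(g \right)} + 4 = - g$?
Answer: $24685$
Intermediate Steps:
$Y{\left(g \right)} = -4 - g$
$N{\left(I \right)} = 20 I$ ($N{\left(I \right)} = \left(I + I\right) \left(4 + 6\right) = 2 I 10 = 20 I$)
$M{\left(G \right)} = 20 G \left(-5 + G\right)$ ($M{\left(G \right)} = 20 G \left(G - 5\right) = 20 G \left(-5 + G\right)$)
$L{\left(f \right)} = 0$ ($L{\left(f \right)} = - 5 \cdot 20 \cdot 5 \left(-5 + 5\right) = - 5 \cdot 20 \cdot 5 \cdot 0 = \left(-5\right) 0 = 0$)
$\left(9469 + 15216\right) + L{\left(51 \right)} = \left(9469 + 15216\right) + 0 = 24685 + 0 = 24685$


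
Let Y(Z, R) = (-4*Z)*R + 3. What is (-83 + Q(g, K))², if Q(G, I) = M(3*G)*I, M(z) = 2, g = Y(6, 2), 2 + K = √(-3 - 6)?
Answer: 7533 - 1044*I ≈ 7533.0 - 1044.0*I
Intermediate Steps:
K = -2 + 3*I (K = -2 + √(-3 - 6) = -2 + √(-9) = -2 + 3*I ≈ -2.0 + 3.0*I)
Y(Z, R) = 3 - 4*R*Z (Y(Z, R) = -4*R*Z + 3 = 3 - 4*R*Z)
g = -45 (g = 3 - 4*2*6 = 3 - 48 = -45)
Q(G, I) = 2*I
(-83 + Q(g, K))² = (-83 + 2*(-2 + 3*I))² = (-83 + (-4 + 6*I))² = (-87 + 6*I)²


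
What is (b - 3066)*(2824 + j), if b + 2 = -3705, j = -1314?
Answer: -10227230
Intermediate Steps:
b = -3707 (b = -2 - 3705 = -3707)
(b - 3066)*(2824 + j) = (-3707 - 3066)*(2824 - 1314) = -6773*1510 = -10227230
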